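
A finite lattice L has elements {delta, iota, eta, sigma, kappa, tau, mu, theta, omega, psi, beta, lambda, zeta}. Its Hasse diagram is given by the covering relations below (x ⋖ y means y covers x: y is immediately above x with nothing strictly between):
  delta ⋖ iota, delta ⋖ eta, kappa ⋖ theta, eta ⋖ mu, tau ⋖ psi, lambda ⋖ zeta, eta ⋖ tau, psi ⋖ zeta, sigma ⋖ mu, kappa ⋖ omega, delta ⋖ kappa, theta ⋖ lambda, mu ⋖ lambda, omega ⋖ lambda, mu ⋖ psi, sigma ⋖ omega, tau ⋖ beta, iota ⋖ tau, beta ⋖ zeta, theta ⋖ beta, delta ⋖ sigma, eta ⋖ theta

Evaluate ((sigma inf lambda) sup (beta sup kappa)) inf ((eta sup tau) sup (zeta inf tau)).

sigma ∧ lambda = sigma
beta ∨ kappa = beta
sigma ∨ beta = zeta
eta ∨ tau = tau
zeta ∧ tau = tau
tau ∨ tau = tau
zeta ∧ tau = tau

tau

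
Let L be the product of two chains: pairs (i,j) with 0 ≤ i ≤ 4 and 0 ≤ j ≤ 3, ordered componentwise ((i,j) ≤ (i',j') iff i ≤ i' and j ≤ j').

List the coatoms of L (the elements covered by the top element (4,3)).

(3,3), (4,2)

The coatoms are exactly the elements covered by (4,3): (3,3), (4,2).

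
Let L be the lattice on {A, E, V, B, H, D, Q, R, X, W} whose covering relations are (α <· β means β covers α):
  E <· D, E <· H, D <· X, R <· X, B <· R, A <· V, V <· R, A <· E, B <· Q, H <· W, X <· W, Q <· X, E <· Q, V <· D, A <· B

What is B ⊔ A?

Common upper bounds of {B, A}: B, Q, R, W, X.
The least among these is B.

B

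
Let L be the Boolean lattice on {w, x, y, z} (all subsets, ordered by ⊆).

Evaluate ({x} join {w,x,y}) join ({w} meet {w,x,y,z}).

{x} ∨ {w,x,y} = {w,x,y}
{w} ∧ {w,x,y,z} = {w}
{w,x,y} ∨ {w} = {w,x,y}

{w,x,y}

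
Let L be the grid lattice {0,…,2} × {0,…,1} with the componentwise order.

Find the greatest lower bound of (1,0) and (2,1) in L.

(1,0)

In a product of chains, the meet is componentwise min, giving (1,0).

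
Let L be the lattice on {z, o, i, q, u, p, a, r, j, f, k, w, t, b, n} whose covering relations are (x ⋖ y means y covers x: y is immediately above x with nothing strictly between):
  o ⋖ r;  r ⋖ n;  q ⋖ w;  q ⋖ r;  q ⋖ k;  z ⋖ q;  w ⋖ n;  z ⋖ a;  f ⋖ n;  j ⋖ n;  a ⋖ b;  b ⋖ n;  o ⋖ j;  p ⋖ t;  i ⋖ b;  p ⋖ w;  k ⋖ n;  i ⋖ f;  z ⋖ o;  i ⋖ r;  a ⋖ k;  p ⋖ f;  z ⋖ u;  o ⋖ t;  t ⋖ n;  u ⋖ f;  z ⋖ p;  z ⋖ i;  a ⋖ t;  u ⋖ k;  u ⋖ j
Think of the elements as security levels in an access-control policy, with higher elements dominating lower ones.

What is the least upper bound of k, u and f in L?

n

Common upper bounds of {k, u, f}: n.
The least among these is n.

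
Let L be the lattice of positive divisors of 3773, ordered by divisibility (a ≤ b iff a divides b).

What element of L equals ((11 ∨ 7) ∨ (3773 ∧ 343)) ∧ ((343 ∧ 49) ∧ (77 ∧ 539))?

7

11 ∨ 7 = 77
3773 ∧ 343 = 343
77 ∨ 343 = 3773
343 ∧ 49 = 49
77 ∧ 539 = 77
49 ∧ 77 = 7
3773 ∧ 7 = 7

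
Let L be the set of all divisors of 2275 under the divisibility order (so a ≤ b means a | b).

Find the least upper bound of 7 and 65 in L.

In the divisibility order, the join is the least common multiple: lcm(7, 65) = 455.

455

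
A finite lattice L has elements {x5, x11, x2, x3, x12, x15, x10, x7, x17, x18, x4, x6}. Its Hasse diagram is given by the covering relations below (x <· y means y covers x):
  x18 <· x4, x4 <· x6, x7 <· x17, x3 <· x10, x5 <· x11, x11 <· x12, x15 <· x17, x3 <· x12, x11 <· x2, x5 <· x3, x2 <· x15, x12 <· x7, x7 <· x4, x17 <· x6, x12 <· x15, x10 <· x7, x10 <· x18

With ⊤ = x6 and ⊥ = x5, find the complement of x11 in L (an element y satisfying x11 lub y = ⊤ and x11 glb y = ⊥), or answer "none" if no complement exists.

For every candidate y, either x11 ∨ y ≠ x6 or x11 ∧ y ≠ x5; no complement exists.

none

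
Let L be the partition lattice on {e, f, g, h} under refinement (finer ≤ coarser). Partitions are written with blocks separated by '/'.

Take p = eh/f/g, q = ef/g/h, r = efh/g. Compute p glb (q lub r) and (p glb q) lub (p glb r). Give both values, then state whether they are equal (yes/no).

eh/f/g; eh/f/g; yes

q lub r = efh/g, so p glb (q lub r) = eh/f/g glb efh/g = eh/f/g.
p glb q = e/f/g/h and p glb r = eh/f/g, so (p glb q) lub (p glb r) = e/f/g/h lub eh/f/g = eh/f/g.
Equal: yes.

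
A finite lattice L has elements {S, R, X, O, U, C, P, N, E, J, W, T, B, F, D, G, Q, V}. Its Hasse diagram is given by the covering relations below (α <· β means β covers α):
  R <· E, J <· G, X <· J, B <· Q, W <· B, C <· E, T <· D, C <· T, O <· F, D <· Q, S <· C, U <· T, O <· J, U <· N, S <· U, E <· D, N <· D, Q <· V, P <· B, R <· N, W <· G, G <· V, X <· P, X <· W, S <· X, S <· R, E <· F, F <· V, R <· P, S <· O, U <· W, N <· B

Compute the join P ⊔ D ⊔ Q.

Common upper bounds of {P, D, Q}: Q, V.
The least among these is Q.

Q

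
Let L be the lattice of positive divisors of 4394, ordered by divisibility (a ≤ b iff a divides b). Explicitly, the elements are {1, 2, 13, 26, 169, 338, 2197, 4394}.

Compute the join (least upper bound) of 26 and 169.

In the divisibility order, the join is the least common multiple: lcm(26, 169) = 338.

338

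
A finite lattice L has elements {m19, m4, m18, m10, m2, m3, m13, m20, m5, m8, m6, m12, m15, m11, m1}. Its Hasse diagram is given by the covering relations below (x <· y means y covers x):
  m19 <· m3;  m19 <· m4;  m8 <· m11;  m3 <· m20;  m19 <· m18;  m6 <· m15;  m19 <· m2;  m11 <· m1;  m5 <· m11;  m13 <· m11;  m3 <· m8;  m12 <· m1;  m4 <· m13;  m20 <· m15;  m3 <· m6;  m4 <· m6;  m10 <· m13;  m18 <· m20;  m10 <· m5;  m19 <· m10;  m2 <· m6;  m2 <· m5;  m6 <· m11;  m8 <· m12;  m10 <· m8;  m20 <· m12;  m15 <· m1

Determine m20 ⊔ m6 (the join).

m15

Common upper bounds of {m20, m6}: m1, m15.
The least among these is m15.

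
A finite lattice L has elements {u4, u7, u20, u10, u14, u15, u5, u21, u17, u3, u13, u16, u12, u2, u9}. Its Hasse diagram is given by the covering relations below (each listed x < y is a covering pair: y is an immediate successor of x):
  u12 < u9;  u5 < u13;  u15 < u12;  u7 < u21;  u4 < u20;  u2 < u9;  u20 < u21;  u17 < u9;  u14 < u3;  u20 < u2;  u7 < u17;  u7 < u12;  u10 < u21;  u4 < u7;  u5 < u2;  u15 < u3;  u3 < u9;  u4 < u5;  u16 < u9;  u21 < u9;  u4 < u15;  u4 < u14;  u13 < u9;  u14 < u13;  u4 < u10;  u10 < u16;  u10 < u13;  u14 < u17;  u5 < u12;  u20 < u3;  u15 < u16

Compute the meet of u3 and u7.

u4

Common lower bounds of {u3, u7}: u4.
The greatest among these is u4.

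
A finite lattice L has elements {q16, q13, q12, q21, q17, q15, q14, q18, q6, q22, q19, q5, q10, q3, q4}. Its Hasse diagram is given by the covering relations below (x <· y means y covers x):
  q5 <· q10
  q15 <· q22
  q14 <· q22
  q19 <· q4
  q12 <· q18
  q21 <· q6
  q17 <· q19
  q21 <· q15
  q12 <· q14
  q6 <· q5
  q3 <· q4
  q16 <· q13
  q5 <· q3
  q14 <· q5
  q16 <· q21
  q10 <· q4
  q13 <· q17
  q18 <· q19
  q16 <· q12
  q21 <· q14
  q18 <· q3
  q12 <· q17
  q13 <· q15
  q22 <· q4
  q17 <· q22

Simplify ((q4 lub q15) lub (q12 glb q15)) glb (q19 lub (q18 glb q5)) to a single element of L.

q4 ∨ q15 = q4
q12 ∧ q15 = q16
q4 ∨ q16 = q4
q18 ∧ q5 = q12
q19 ∨ q12 = q19
q4 ∧ q19 = q19

q19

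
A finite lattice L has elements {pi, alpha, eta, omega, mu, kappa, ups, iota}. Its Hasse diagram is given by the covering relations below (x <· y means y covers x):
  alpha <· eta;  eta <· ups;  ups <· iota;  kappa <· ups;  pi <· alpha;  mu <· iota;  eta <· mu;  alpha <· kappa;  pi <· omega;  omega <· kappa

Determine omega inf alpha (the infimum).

pi

Common lower bounds of {omega, alpha}: pi.
The greatest among these is pi.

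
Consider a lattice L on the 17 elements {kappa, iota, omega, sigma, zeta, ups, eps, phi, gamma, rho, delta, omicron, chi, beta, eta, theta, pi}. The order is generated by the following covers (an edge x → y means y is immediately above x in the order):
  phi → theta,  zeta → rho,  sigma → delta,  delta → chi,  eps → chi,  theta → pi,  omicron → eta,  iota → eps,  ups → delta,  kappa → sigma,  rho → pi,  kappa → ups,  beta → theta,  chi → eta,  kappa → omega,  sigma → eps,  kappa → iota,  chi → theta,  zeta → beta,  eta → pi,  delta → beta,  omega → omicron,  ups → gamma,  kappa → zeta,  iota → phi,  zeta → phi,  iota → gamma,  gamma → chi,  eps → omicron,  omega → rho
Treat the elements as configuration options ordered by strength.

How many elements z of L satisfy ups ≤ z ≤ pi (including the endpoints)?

8

The interval [ups, pi] = {beta, chi, delta, eta, gamma, pi, theta, ups}, which has 8 elements.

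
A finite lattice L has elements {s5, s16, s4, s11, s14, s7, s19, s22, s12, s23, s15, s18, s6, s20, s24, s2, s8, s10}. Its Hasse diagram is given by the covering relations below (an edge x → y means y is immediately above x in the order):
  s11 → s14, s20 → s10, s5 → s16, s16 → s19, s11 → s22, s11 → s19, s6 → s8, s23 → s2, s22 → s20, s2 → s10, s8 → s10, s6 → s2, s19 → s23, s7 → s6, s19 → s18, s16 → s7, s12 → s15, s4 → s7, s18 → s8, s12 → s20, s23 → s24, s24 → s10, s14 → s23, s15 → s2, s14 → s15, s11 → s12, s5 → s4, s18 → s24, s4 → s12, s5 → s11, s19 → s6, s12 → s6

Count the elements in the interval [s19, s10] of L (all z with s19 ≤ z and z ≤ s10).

8

The interval [s19, s10] = {s10, s18, s19, s2, s23, s24, s6, s8}, which has 8 elements.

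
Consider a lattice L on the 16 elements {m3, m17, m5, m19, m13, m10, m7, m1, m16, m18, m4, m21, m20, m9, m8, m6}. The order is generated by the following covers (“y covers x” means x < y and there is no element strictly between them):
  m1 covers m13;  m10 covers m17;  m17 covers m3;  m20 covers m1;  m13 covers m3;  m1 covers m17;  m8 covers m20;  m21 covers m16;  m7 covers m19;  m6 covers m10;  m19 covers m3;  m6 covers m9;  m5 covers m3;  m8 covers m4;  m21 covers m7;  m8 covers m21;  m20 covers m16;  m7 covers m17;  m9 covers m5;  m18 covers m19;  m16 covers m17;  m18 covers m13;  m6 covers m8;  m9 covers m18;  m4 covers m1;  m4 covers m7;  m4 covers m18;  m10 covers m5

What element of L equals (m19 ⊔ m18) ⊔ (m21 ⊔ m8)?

m19 ∨ m18 = m18
m21 ∨ m8 = m8
m18 ∨ m8 = m8

m8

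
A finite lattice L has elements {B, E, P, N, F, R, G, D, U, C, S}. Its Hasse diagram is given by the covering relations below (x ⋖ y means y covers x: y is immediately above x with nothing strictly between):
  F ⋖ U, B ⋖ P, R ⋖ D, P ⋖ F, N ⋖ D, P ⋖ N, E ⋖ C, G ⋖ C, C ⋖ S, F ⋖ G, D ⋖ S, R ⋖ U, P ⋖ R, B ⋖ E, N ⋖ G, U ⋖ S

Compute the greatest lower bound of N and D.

Common lower bounds of {N, D}: B, N, P.
The greatest among these is N.

N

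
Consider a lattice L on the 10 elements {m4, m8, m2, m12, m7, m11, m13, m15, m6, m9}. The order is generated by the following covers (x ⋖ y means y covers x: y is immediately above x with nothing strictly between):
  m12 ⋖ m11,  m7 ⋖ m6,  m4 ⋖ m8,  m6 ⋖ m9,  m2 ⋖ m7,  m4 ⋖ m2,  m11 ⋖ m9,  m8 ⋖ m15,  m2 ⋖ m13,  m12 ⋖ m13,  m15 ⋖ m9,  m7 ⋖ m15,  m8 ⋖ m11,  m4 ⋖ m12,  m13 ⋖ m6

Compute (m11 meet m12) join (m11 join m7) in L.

m9

m11 ∧ m12 = m12
m11 ∨ m7 = m9
m12 ∨ m9 = m9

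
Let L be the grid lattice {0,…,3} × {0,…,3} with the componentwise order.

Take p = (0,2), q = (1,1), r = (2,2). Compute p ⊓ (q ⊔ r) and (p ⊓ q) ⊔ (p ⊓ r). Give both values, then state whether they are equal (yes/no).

q ⊔ r = (2,2), so p ⊓ (q ⊔ r) = (0,2) ⊓ (2,2) = (0,2).
p ⊓ q = (0,1) and p ⊓ r = (0,2), so (p ⊓ q) ⊔ (p ⊓ r) = (0,1) ⊔ (0,2) = (0,2).
Equal: yes.

(0,2); (0,2); yes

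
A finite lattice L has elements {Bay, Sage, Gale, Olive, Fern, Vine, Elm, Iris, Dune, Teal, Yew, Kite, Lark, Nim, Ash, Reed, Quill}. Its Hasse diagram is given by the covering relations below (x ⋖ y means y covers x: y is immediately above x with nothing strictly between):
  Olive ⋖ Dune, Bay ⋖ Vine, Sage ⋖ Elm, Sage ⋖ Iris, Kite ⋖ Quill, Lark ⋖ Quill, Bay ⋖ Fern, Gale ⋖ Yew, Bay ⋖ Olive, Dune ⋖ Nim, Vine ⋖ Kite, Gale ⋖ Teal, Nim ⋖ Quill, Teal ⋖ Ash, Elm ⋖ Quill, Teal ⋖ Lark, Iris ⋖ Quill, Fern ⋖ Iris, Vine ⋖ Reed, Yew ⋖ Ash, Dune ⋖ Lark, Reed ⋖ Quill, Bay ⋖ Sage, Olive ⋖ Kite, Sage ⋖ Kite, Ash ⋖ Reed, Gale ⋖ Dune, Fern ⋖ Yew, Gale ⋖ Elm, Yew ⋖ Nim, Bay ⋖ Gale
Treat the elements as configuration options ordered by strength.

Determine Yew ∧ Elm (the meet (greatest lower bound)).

Common lower bounds of {Yew, Elm}: Bay, Gale.
The greatest among these is Gale.

Gale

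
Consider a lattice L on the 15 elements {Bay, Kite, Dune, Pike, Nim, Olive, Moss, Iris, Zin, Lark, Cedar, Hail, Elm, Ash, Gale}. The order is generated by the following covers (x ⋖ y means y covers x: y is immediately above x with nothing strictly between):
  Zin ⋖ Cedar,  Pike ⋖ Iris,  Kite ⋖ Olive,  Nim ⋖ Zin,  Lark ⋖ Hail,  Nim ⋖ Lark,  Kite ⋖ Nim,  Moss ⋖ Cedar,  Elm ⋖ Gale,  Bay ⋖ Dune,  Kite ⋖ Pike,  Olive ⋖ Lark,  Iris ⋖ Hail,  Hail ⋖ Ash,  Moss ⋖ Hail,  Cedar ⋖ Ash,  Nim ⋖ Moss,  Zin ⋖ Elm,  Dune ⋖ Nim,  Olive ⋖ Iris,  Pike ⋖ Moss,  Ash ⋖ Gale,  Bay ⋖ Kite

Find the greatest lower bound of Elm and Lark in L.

Common lower bounds of {Elm, Lark}: Bay, Dune, Kite, Nim.
The greatest among these is Nim.

Nim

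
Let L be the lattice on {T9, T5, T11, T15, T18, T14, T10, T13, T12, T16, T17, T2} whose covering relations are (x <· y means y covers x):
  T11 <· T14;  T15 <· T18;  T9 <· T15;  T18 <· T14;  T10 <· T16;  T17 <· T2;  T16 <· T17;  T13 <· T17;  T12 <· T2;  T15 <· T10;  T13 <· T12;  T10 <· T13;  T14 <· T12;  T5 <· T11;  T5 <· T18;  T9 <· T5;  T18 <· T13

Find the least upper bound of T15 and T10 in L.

T10

Common upper bounds of {T15, T10}: T10, T12, T13, T16, T17, T2.
The least among these is T10.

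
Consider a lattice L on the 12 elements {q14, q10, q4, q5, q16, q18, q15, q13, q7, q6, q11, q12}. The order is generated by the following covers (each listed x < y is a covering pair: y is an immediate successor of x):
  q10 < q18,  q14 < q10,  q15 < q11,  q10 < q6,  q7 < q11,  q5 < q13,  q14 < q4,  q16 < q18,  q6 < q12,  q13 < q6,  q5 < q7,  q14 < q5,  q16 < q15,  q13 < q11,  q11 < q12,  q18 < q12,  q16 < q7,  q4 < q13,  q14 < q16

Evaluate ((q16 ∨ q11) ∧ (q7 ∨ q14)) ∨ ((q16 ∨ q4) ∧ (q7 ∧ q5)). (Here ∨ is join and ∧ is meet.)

q7

q16 ∨ q11 = q11
q7 ∨ q14 = q7
q11 ∧ q7 = q7
q16 ∨ q4 = q11
q7 ∧ q5 = q5
q11 ∧ q5 = q5
q7 ∨ q5 = q7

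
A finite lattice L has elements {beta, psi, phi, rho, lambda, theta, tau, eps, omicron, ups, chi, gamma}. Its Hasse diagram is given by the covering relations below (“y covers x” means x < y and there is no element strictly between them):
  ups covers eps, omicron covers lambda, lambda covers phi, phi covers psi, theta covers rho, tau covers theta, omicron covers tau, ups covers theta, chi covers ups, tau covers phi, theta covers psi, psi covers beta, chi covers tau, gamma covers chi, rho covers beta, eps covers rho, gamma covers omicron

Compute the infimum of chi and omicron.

Common lower bounds of {chi, omicron}: beta, phi, psi, rho, tau, theta.
The greatest among these is tau.

tau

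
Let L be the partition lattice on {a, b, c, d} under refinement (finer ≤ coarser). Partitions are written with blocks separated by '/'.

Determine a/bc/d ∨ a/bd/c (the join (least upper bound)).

The join of a/bc/d and a/bd/c merges any blocks that overlap across the partitions, giving a/bcd.

a/bcd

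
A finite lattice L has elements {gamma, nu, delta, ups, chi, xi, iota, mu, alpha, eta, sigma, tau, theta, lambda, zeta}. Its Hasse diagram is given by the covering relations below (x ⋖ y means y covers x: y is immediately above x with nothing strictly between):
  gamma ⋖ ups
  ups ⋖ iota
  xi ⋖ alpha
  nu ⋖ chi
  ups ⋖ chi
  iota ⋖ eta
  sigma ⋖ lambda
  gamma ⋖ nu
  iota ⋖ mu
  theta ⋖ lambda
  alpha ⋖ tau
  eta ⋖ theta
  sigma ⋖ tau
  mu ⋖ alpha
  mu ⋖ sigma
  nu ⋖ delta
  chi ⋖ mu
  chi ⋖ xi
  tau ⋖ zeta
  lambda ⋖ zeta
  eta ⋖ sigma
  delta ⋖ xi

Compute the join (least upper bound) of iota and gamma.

Common upper bounds of {iota, gamma}: alpha, eta, iota, lambda, mu, sigma, tau, theta, zeta.
The least among these is iota.

iota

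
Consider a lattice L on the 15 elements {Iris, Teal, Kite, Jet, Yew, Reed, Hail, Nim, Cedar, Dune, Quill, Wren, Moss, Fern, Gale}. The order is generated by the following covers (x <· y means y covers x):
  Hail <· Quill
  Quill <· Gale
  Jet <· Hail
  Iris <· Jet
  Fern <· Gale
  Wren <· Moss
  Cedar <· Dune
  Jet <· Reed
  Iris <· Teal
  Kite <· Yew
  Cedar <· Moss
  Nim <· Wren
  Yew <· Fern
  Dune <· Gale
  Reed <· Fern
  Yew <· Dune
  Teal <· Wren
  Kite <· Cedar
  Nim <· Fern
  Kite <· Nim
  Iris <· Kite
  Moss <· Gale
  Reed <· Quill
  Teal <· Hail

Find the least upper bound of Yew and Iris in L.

Common upper bounds of {Yew, Iris}: Dune, Fern, Gale, Yew.
The least among these is Yew.

Yew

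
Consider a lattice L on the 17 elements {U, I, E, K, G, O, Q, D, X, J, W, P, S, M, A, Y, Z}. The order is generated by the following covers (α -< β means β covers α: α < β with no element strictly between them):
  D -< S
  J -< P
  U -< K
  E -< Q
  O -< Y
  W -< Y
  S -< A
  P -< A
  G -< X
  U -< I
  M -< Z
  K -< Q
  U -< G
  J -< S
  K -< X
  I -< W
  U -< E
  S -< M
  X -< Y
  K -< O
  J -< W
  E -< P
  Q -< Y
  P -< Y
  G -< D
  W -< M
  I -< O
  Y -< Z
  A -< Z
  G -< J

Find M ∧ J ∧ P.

J

Common lower bounds of {M, J, P}: G, J, U.
The greatest among these is J.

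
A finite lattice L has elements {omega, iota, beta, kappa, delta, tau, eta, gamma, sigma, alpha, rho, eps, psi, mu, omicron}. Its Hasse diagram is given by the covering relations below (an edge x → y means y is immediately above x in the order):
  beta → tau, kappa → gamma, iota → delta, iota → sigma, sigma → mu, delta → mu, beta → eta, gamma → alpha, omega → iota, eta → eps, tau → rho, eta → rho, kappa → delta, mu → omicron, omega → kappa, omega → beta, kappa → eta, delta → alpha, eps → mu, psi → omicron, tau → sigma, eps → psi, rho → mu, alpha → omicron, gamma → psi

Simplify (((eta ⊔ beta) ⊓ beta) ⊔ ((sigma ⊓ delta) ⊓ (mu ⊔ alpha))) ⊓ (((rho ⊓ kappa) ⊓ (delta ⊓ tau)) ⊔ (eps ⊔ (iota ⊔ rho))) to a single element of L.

eta ∨ beta = eta
eta ∧ beta = beta
sigma ∧ delta = iota
mu ∨ alpha = omicron
iota ∧ omicron = iota
beta ∨ iota = sigma
rho ∧ kappa = kappa
delta ∧ tau = omega
kappa ∧ omega = omega
iota ∨ rho = mu
eps ∨ mu = mu
omega ∨ mu = mu
sigma ∧ mu = sigma

sigma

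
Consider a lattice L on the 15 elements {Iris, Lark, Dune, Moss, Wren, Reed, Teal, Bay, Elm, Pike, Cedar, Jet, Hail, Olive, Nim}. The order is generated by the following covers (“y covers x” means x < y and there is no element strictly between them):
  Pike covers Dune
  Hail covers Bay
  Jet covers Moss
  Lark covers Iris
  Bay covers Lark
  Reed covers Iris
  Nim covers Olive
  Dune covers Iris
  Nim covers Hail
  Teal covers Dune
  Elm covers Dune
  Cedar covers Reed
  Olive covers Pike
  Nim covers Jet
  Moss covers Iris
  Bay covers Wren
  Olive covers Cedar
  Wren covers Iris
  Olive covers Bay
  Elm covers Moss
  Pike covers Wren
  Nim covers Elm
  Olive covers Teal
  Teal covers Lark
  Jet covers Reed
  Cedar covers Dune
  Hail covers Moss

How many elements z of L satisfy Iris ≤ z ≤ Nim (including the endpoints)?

The interval [Iris, Nim] = {Bay, Cedar, Dune, Elm, Hail, Iris, Jet, Lark, Moss, Nim, Olive, Pike, Reed, Teal, Wren}, which has 15 elements.

15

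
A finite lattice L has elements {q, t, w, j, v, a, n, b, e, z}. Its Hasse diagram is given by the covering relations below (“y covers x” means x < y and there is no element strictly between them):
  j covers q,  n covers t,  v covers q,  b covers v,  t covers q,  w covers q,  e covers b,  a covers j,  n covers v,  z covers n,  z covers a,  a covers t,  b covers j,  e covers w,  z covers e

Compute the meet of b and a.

Common lower bounds of {b, a}: j, q.
The greatest among these is j.

j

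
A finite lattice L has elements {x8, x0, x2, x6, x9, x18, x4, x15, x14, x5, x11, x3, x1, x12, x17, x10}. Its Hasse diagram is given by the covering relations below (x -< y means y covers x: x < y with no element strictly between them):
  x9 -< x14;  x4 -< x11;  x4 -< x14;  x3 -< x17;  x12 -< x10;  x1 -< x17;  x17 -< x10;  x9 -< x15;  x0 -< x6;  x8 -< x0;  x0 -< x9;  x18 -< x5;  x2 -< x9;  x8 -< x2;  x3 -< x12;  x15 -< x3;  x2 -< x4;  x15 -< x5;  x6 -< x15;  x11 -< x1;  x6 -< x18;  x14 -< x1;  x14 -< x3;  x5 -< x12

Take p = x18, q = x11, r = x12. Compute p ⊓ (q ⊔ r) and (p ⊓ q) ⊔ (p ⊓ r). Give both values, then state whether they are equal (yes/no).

q ⊔ r = x10, so p ⊓ (q ⊔ r) = x18 ⊓ x10 = x18.
p ⊓ q = x8 and p ⊓ r = x18, so (p ⊓ q) ⊔ (p ⊓ r) = x8 ⊔ x18 = x18.
Equal: yes.

x18; x18; yes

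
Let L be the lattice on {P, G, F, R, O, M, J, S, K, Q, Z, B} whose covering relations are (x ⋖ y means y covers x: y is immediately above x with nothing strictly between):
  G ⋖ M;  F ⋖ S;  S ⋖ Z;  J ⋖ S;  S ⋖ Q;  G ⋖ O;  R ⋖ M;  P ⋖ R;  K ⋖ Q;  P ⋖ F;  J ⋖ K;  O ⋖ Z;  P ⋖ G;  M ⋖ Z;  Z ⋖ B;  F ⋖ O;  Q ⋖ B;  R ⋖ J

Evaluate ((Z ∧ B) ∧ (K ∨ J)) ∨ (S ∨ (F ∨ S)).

S

Z ∧ B = Z
K ∨ J = K
Z ∧ K = J
F ∨ S = S
S ∨ S = S
J ∨ S = S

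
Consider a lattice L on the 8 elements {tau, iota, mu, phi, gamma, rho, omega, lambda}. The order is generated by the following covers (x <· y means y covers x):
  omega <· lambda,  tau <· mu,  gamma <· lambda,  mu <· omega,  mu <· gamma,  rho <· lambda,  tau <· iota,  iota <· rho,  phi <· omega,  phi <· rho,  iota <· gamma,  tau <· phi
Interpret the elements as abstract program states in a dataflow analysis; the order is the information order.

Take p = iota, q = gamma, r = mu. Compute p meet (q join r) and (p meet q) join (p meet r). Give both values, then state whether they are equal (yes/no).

q join r = gamma, so p meet (q join r) = iota meet gamma = iota.
p meet q = iota and p meet r = tau, so (p meet q) join (p meet r) = iota join tau = iota.
Equal: yes.

iota; iota; yes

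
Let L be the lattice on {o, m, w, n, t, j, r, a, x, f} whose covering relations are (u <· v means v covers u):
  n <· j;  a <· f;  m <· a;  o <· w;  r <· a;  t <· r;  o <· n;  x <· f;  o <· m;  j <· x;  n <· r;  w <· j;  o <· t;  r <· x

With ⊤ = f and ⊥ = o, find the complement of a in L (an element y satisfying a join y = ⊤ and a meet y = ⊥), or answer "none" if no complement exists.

w

Need y with a ∨ y = f and a ∧ y = o.
Checking each element gives: w.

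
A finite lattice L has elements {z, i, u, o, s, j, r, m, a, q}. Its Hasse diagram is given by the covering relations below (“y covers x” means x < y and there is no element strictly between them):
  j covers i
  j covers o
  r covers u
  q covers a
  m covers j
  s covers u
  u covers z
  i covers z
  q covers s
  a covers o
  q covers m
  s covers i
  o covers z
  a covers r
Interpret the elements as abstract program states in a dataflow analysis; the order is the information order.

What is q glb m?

Common lower bounds of {q, m}: i, j, m, o, z.
The greatest among these is m.

m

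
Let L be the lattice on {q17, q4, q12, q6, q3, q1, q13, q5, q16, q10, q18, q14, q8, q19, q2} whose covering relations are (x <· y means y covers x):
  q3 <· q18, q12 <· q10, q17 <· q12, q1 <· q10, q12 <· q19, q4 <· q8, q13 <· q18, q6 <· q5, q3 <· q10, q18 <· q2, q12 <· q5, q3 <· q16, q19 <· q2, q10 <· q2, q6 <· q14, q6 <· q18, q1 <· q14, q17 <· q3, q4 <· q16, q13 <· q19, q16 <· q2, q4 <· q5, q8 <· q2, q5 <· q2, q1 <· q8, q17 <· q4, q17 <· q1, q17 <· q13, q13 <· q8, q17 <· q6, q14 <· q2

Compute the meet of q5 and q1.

q17

Common lower bounds of {q5, q1}: q17.
The greatest among these is q17.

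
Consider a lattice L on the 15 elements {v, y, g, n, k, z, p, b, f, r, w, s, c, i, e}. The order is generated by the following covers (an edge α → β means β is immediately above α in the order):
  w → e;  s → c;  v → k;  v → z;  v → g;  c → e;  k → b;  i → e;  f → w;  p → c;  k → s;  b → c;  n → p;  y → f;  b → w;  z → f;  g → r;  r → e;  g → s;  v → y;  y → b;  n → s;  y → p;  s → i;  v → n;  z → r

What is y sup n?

Common upper bounds of {y, n}: c, e, p.
The least among these is p.

p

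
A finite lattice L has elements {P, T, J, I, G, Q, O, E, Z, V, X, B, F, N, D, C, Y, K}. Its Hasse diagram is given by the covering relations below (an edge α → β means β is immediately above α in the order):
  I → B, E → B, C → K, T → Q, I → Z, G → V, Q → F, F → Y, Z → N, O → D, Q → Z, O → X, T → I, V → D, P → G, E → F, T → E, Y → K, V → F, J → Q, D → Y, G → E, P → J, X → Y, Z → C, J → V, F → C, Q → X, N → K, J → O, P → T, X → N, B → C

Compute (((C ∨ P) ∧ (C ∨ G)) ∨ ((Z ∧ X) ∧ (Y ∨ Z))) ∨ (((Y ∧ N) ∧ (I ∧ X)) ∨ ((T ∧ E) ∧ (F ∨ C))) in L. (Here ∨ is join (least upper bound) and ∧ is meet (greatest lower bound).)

C

C ∨ P = C
C ∨ G = C
C ∧ C = C
Z ∧ X = Q
Y ∨ Z = K
Q ∧ K = Q
C ∨ Q = C
Y ∧ N = X
I ∧ X = T
X ∧ T = T
T ∧ E = T
F ∨ C = C
T ∧ C = T
T ∨ T = T
C ∨ T = C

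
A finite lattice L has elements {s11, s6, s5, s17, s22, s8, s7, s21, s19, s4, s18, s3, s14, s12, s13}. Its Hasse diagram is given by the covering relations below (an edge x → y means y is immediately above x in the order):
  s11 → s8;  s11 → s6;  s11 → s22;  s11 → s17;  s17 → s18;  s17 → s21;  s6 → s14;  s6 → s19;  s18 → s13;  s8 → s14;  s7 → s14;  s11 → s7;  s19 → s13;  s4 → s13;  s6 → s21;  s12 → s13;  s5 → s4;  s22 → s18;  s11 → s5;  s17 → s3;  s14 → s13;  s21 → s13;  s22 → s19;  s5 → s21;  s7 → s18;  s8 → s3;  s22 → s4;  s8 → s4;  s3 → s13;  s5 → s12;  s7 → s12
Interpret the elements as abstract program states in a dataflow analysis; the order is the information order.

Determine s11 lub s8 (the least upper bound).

s8

Common upper bounds of {s11, s8}: s13, s14, s3, s4, s8.
The least among these is s8.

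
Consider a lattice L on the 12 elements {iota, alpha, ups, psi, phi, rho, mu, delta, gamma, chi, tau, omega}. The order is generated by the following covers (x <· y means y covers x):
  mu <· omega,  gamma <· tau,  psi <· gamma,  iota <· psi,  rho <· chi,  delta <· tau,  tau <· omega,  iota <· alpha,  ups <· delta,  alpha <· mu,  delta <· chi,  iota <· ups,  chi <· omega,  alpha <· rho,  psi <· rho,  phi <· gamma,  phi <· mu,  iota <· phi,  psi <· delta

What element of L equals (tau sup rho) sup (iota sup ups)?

omega

tau ∨ rho = omega
iota ∨ ups = ups
omega ∨ ups = omega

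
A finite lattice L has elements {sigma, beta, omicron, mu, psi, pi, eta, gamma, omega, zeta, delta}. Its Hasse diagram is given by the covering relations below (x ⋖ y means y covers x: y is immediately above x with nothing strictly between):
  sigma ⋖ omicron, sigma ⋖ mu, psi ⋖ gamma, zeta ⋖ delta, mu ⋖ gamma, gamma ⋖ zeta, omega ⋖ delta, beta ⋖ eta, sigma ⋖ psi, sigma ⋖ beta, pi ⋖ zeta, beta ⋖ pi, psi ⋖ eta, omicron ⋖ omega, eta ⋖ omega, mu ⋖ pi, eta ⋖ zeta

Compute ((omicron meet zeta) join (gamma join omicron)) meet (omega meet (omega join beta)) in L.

omicron ∧ zeta = sigma
gamma ∨ omicron = delta
sigma ∨ delta = delta
omega ∨ beta = omega
omega ∧ omega = omega
delta ∧ omega = omega

omega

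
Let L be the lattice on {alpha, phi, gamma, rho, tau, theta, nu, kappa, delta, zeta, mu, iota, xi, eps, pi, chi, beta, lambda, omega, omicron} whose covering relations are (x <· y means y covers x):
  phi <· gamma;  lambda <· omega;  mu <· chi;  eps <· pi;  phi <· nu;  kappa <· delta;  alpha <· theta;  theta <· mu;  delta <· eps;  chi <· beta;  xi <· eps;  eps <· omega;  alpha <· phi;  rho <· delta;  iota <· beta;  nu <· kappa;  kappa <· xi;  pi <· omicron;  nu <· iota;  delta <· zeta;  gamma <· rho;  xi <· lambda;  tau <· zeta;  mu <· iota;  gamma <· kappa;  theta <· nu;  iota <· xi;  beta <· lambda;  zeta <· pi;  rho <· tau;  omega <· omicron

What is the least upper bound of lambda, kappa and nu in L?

Common upper bounds of {lambda, kappa, nu}: lambda, omega, omicron.
The least among these is lambda.

lambda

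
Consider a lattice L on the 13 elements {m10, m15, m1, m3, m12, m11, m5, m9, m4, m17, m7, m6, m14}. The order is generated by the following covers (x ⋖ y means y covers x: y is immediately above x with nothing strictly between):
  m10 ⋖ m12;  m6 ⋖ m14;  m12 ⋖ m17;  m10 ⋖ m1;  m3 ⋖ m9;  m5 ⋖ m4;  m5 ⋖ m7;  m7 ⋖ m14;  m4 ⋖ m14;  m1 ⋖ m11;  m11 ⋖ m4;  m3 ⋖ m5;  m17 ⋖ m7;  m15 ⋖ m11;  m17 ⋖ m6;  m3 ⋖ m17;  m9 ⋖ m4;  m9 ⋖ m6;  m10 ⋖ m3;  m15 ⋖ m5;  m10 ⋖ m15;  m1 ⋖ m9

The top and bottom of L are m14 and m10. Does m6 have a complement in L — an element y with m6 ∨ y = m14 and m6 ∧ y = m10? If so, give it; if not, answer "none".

Need y with m6 ∨ y = m14 and m6 ∧ y = m10.
Checking each element gives: m15.

m15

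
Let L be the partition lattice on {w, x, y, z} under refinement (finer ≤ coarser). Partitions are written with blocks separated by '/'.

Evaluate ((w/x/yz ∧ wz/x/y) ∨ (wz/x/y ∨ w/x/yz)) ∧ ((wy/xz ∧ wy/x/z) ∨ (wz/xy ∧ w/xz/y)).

wy/x/z

w/x/yz ∧ wz/x/y = w/x/y/z
wz/x/y ∨ w/x/yz = wyz/x
w/x/y/z ∨ wyz/x = wyz/x
wy/xz ∧ wy/x/z = wy/x/z
wz/xy ∧ w/xz/y = w/x/y/z
wy/x/z ∨ w/x/y/z = wy/x/z
wyz/x ∧ wy/x/z = wy/x/z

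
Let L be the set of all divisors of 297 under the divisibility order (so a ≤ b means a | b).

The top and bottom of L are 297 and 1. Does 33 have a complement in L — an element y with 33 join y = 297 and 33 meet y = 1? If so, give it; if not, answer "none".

For every candidate y, either 33 ∨ y ≠ 297 or 33 ∧ y ≠ 1; no complement exists.

none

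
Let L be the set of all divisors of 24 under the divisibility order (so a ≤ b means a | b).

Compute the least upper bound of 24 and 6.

Common upper bounds of {24, 6}: 24.
The least among these is 24.

24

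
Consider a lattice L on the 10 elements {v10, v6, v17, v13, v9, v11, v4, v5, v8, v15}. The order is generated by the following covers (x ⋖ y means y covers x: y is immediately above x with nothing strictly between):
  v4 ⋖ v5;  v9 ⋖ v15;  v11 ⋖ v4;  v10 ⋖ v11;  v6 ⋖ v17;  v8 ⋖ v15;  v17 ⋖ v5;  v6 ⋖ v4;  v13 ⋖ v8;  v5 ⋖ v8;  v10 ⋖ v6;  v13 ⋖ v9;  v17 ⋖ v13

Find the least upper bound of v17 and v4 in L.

v5

Common upper bounds of {v17, v4}: v15, v5, v8.
The least among these is v5.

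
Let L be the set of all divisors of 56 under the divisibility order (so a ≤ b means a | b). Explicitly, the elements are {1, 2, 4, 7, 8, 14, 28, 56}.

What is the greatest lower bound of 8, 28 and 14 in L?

2

In the divisibility order, the meet is the greatest common divisor: gcd(8, 28, 14) = 2.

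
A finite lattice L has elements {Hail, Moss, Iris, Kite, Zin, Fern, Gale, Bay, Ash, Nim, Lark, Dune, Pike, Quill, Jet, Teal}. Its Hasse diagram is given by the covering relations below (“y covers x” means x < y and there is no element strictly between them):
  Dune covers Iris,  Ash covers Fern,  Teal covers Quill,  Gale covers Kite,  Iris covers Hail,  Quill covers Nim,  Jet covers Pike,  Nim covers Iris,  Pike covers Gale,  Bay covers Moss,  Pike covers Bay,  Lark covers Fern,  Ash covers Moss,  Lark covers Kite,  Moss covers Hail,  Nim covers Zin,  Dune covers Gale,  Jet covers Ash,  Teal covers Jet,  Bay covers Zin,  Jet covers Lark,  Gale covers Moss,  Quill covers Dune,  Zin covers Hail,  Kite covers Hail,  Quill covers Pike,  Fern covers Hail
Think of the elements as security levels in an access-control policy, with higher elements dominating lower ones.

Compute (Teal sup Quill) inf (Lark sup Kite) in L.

Teal ∨ Quill = Teal
Lark ∨ Kite = Lark
Teal ∧ Lark = Lark

Lark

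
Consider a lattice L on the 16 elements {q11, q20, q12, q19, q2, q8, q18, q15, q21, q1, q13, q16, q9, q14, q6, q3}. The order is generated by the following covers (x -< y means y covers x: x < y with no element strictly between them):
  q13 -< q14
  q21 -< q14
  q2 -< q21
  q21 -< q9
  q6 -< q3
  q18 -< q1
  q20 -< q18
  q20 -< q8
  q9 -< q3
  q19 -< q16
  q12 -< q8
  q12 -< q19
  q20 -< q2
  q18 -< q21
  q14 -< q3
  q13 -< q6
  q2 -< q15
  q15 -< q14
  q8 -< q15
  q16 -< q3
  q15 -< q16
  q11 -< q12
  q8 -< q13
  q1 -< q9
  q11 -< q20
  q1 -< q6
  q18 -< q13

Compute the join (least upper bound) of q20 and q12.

q8

Common upper bounds of {q20, q12}: q13, q14, q15, q16, q3, q6, q8.
The least among these is q8.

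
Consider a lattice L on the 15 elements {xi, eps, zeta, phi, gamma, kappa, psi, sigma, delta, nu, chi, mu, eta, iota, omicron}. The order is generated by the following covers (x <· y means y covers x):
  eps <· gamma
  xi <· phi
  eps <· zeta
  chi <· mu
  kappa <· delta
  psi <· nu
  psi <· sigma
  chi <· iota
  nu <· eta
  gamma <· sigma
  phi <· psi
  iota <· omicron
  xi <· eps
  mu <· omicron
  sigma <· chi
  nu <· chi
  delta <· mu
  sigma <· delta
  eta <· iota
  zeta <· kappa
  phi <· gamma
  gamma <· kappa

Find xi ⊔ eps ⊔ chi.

chi

Common upper bounds of {xi, eps, chi}: chi, iota, mu, omicron.
The least among these is chi.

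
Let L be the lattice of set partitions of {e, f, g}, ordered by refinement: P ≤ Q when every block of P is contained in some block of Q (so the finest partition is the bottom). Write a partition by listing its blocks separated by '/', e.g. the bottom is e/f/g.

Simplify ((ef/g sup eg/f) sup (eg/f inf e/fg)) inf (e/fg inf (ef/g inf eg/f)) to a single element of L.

ef/g ∨ eg/f = efg
eg/f ∧ e/fg = e/f/g
efg ∨ e/f/g = efg
ef/g ∧ eg/f = e/f/g
e/fg ∧ e/f/g = e/f/g
efg ∧ e/f/g = e/f/g

e/f/g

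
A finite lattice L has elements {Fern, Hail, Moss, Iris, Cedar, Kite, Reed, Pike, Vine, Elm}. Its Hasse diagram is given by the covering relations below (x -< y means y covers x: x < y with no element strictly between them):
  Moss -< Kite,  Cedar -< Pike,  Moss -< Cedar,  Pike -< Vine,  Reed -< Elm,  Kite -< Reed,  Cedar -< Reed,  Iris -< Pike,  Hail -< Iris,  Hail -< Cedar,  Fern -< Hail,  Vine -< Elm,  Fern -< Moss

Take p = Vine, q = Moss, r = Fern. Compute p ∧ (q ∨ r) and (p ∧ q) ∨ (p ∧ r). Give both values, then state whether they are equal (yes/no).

q ∨ r = Moss, so p ∧ (q ∨ r) = Vine ∧ Moss = Moss.
p ∧ q = Moss and p ∧ r = Fern, so (p ∧ q) ∨ (p ∧ r) = Moss ∨ Fern = Moss.
Equal: yes.

Moss; Moss; yes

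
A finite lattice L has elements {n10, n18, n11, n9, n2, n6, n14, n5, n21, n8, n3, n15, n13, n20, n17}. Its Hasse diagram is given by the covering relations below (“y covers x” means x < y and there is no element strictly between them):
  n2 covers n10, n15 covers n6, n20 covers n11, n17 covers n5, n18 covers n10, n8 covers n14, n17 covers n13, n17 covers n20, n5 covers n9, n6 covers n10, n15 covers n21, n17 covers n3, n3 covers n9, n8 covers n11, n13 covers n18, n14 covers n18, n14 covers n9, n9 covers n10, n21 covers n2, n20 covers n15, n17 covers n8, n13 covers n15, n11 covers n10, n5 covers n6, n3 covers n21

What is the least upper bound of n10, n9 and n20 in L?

n17

Common upper bounds of {n10, n9, n20}: n17.
The least among these is n17.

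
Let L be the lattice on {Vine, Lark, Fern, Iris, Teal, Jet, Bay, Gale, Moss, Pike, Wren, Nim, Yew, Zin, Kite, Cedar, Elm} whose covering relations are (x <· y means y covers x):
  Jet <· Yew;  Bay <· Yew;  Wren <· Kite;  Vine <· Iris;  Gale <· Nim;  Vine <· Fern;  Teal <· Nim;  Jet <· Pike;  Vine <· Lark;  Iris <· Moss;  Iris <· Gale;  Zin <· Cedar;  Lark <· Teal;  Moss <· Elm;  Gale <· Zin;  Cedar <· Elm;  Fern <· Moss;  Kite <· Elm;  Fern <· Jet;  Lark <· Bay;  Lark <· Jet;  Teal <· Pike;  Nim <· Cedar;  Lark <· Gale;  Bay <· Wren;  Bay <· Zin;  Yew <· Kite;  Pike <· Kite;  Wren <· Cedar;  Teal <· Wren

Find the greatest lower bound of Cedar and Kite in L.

Wren

Common lower bounds of {Cedar, Kite}: Bay, Lark, Teal, Vine, Wren.
The greatest among these is Wren.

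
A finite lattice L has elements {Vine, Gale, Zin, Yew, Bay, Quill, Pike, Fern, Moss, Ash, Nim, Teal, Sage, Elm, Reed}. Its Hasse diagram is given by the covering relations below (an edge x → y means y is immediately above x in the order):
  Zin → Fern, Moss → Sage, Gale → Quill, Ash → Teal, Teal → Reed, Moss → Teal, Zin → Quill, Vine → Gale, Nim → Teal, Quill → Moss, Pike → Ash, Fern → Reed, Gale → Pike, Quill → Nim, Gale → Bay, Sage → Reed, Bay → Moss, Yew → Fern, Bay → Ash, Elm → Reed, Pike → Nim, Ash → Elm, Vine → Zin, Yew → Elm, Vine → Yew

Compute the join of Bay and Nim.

Common upper bounds of {Bay, Nim}: Reed, Teal.
The least among these is Teal.

Teal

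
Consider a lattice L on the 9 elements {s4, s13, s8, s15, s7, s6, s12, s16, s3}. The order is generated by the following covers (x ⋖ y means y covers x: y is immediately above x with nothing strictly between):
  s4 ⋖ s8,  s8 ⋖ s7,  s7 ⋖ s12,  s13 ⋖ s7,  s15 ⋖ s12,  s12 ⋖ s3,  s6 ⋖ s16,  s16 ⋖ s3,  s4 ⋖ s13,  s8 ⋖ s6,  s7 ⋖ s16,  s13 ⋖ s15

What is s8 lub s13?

Common upper bounds of {s8, s13}: s12, s16, s3, s7.
The least among these is s7.

s7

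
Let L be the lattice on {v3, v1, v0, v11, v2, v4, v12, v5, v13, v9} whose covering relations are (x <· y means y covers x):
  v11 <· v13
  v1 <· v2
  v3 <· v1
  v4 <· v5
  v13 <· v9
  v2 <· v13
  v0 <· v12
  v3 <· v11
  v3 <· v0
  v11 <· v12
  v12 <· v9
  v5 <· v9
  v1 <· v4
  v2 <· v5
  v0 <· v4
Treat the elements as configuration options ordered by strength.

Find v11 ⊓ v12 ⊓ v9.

v11

Common lower bounds of {v11, v12, v9}: v11, v3.
The greatest among these is v11.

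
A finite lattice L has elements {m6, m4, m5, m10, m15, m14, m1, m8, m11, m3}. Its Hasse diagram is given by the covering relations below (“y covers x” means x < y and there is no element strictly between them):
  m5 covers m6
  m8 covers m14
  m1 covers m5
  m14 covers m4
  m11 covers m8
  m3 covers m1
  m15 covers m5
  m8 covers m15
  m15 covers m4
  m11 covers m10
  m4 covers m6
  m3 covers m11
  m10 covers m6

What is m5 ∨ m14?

Common upper bounds of {m5, m14}: m11, m3, m8.
The least among these is m8.

m8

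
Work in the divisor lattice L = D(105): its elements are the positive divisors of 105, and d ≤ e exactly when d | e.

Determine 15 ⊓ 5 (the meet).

5

In the divisibility order, the meet is the greatest common divisor: gcd(15, 5) = 5.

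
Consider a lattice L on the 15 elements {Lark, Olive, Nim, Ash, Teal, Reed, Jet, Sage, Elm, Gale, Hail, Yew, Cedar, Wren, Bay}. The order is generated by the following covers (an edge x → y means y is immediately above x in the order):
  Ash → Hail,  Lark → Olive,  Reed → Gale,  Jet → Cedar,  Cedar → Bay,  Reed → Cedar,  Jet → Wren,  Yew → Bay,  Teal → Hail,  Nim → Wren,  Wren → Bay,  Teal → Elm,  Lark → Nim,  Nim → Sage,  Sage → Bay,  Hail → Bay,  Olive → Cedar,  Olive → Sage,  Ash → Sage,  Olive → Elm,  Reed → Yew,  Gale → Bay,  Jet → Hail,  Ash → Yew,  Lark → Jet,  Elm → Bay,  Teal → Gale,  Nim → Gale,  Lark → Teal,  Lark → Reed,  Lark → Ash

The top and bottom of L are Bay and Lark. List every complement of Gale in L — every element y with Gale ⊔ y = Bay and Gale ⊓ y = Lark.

Need y with Gale ∨ y = Bay and Gale ∧ y = Lark.
Checking each element gives: Ash, Jet, Olive.

Ash, Jet, Olive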